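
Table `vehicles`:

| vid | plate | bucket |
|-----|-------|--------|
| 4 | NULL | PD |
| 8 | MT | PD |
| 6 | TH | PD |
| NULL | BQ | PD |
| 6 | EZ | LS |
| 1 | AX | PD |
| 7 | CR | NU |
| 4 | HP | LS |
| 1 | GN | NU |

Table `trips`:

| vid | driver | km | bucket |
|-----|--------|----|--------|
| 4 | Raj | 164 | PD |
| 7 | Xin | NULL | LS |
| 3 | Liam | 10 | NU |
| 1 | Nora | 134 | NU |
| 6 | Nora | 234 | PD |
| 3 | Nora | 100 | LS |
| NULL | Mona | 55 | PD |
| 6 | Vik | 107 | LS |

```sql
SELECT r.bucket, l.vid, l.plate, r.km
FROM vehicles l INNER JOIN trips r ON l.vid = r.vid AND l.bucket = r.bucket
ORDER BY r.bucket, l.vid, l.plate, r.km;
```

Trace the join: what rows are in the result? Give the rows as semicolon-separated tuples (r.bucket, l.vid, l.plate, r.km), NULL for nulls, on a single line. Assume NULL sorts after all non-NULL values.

(LS, 6, EZ, 107); (NU, 1, GN, 134); (PD, 4, NULL, 164); (PD, 6, TH, 234)

INNER JOIN keeps only pairs where the ON condition holds.
Matching on l.vid = r.vid AND l.bucket = r.bucket. A NULL in a compared column never satisfies the condition.
- l row (vid=4, bucket=PD): matches 1 r row(s) → 1 output row(s).
- l row (vid=8, bucket=PD): no match → dropped.
- l row (vid=6, bucket=PD): matches 1 r row(s) → 1 output row(s).
- l row (vid=NULL, bucket=PD): no match → dropped.
- l row (vid=6, bucket=LS): matches 1 r row(s) → 1 output row(s).
- l row (vid=1, bucket=PD): no match → dropped.
- l row (vid=7, bucket=NU): no match → dropped.
- l row (vid=4, bucket=LS): no match → dropped.
- l row (vid=1, bucket=NU): matches 1 r row(s) → 1 output row(s).
After projecting and ordering:
r.bucket | l.vid | l.plate | r.km
LS | 6 | EZ | 107
NU | 1 | GN | 134
PD | 4 | NULL | 164
PD | 6 | TH | 234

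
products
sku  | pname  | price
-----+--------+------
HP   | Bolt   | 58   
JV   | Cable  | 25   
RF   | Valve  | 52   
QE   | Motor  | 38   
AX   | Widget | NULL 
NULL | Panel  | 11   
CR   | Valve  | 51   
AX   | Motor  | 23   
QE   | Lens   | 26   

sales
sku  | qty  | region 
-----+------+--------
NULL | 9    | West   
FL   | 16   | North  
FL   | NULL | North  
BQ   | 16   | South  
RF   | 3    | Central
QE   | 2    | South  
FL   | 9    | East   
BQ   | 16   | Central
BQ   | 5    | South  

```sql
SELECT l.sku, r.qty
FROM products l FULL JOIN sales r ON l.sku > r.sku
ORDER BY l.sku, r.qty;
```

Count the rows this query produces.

FULL OUTER JOIN keeps every row from both sides; unmatched rows get NULL for the other side's columns.
Matching on l.sku > r.sku. A NULL in a compared column never satisfies the condition.
- sku=HP: 6 matching r row(s), so 6 row(s) emitted.
- sku=JV: 6 matching r row(s), so 6 row(s) emitted.
- sku=RF: 7 matching r row(s), so 7 row(s) emitted.
- sku=QE: 6 matching r row(s), so 6 row(s) emitted.
- sku=AX: no r row matches, row kept with r columns NULL.
- sku=NULL: no r row matches, row kept with r columns NULL.
- sku=CR: 3 matching r row(s), so 3 row(s) emitted.
- sku=AX: no r row matches, row kept with r columns NULL.
- sku=QE: 6 matching r row(s), so 6 row(s) emitted.
- plus 2 unmatched r row(s), each kept with NULL l columns.
Total: 34 matched + 5 padded = 39 rows.

39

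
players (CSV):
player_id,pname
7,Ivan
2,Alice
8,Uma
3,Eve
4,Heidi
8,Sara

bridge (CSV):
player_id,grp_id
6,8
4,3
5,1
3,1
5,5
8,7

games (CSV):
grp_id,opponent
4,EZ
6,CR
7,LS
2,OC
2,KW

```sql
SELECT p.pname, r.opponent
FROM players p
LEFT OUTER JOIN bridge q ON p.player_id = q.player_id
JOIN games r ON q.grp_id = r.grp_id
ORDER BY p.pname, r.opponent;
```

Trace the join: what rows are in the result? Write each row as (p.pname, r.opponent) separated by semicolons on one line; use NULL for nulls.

(Sara, LS); (Uma, LS)

Step 1 — p LEFT JOIN q on player_id → 6 row(s).
Then INNER JOIN `games r` on grp_id: keep only rows whose q.grp_id appears in r.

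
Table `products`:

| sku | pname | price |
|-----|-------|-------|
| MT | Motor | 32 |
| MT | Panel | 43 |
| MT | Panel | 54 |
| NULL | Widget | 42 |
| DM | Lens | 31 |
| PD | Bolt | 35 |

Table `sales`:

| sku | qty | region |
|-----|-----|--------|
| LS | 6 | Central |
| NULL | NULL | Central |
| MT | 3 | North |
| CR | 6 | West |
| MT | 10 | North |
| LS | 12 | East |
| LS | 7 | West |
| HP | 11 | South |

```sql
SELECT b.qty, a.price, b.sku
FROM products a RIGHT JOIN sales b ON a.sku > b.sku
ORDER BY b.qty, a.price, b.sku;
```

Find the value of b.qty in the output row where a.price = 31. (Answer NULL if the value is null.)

RIGHT JOIN keeps every row from `sales`; unmatched rows get NULL for `products`'s columns.
Matching on a.sku > b.sku. A NULL in a compared column never satisfies the condition.
Matched pairs: 23; unmatched b rows kept: 1.

6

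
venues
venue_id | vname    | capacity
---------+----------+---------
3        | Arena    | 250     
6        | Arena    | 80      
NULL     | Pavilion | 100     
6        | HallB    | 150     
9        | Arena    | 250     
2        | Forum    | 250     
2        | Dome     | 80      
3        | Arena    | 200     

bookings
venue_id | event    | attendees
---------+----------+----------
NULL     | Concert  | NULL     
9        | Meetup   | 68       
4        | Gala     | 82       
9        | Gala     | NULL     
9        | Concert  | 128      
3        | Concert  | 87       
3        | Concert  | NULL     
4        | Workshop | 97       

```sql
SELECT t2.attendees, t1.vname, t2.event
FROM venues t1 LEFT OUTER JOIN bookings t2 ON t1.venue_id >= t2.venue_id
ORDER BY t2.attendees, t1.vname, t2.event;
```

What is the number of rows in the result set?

22

LEFT JOIN keeps every row from `venues`; unmatched rows get NULL for `bookings`'s columns.
Matching on t1.venue_id >= t2.venue_id. A NULL in a compared column never satisfies the condition.
- t1 (venue_id=3) pairs with 2 row(s) of t2.
- t1 (venue_id=6) pairs with 4 row(s) of t2.
- t1 (venue_id=NULL) has no partner → padded with NULL.
- t1 (venue_id=6) pairs with 4 row(s) of t2.
- t1 (venue_id=9) pairs with 7 row(s) of t2.
- t1 (venue_id=2) has no partner → padded with NULL.
- t1 (venue_id=2) has no partner → padded with NULL.
- t1 (venue_id=3) pairs with 2 row(s) of t2.
Total: 19 matched + 3 padded = 22 rows.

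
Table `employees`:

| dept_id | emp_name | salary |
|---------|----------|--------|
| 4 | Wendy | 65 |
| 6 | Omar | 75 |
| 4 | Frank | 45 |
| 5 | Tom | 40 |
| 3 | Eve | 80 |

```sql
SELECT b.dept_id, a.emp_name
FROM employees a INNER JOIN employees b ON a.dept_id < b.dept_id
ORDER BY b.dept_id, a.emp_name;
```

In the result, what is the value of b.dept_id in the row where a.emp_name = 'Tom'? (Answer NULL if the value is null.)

6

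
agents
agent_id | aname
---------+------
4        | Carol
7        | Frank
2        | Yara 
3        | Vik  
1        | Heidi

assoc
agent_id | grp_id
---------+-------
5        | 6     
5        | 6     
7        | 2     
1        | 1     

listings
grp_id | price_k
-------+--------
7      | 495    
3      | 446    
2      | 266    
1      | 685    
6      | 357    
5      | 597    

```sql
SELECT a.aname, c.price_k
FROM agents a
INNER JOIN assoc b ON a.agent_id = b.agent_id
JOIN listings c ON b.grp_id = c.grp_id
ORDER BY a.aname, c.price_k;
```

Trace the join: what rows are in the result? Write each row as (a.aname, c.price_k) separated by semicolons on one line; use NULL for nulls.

(Frank, 266); (Heidi, 685)

Joins associate left-to-right: agents INNER JOIN assoc on agent_id gives 2 intermediate row(s).
Then INNER JOIN `listings c` on grp_id: keep only rows whose b.grp_id appears in c.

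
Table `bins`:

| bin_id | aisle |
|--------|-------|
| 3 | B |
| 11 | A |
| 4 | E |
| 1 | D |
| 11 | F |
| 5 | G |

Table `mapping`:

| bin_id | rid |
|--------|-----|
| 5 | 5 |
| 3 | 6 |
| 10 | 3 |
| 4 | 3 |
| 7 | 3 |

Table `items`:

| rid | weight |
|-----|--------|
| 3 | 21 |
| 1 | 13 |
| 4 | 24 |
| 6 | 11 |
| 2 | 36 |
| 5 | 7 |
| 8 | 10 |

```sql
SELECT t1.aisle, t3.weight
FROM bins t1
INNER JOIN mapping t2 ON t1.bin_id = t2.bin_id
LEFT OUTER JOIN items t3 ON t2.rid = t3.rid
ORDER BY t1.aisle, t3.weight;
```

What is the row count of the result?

3

Step 1 — t1 INNER JOIN t2 on bin_id → 3 row(s).
Then LEFT JOIN `items t3` on rid: each of those 3 rows is kept; rows whose t2.rid has no match in t3 get NULL for t3's columns.
Result: 3 row(s).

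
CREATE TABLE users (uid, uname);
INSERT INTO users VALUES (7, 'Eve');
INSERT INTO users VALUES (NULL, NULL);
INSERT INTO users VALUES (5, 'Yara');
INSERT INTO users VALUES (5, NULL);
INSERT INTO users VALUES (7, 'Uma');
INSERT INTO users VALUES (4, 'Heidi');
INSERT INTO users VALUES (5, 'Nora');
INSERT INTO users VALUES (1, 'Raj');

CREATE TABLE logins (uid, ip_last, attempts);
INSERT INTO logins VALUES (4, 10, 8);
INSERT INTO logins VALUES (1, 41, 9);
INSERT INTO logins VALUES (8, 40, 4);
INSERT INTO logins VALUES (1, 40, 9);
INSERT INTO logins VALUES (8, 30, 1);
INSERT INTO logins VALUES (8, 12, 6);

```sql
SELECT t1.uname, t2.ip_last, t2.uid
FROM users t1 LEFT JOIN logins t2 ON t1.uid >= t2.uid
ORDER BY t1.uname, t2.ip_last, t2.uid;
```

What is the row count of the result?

LEFT JOIN keeps every row from `users`; unmatched rows get NULL for `logins`'s columns.
Matching on t1.uid >= t2.uid. A NULL in a compared column never satisfies the condition.
- t1[0] uid=7 → 3 match(es) in t2 → 3 row(s).
- t1[1] uid=NULL → no match; kept with NULLs on the t2 side.
- t1[2] uid=5 → 3 match(es) in t2 → 3 row(s).
- t1[3] uid=5 → 3 match(es) in t2 → 3 row(s).
- t1[4] uid=7 → 3 match(es) in t2 → 3 row(s).
- t1[5] uid=4 → 3 match(es) in t2 → 3 row(s).
- t1[6] uid=5 → 3 match(es) in t2 → 3 row(s).
- t1[7] uid=1 → 2 match(es) in t2 → 2 row(s).
Total: 20 matched + 1 padded = 21 rows.

21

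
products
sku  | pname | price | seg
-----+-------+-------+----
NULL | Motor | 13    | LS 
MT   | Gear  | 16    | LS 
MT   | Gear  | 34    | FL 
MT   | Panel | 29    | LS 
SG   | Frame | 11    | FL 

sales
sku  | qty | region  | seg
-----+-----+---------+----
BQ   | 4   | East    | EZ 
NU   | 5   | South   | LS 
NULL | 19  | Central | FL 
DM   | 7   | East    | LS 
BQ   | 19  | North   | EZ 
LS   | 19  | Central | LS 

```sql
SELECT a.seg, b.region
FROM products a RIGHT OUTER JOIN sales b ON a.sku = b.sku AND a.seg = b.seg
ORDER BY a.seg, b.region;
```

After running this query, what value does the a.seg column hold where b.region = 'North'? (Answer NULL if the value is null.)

NULL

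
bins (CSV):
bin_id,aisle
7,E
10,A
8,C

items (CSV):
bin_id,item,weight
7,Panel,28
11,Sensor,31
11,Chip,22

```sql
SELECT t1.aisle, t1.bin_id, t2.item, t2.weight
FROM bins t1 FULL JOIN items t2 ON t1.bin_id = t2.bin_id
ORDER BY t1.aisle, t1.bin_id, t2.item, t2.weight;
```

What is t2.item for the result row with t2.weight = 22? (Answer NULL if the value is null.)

FULL OUTER JOIN keeps every row from both sides; unmatched rows get NULL for the other side's columns.
Matching on t1.bin_id = t2.bin_id.
- bin_id=7: 1 matching t2 row(s), so 1 row(s) emitted.
- bin_id=10: no t2 row matches, row kept with t2 columns NULL.
- bin_id=8: no t2 row matches, row kept with t2 columns NULL.
- plus 2 unmatched t2 row(s), each kept with NULL t1 columns.

Chip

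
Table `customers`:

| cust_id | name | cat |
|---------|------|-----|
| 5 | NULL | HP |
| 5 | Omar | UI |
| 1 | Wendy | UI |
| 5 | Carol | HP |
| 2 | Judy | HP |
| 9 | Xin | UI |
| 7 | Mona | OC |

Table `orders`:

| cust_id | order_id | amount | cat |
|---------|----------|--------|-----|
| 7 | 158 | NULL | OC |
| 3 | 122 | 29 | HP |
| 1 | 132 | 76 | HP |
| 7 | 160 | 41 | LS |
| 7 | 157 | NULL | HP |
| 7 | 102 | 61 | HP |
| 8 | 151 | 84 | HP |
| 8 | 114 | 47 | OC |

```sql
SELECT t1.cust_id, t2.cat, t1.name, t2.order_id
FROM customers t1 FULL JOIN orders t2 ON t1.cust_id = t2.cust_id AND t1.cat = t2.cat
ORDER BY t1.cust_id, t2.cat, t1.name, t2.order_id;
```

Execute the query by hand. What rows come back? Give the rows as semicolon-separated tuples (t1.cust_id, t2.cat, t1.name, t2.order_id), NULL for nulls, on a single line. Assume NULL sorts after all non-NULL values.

(1, NULL, Wendy, NULL); (2, NULL, Judy, NULL); (5, NULL, Carol, NULL); (5, NULL, Omar, NULL); (5, NULL, NULL, NULL); (7, OC, Mona, 158); (9, NULL, Xin, NULL); (NULL, HP, NULL, 102); (NULL, HP, NULL, 122); (NULL, HP, NULL, 132); (NULL, HP, NULL, 151); (NULL, HP, NULL, 157); (NULL, LS, NULL, 160); (NULL, OC, NULL, 114)

FULL OUTER JOIN keeps every row from both sides; unmatched rows get NULL for the other side's columns.
Matching on t1.cust_id = t2.cust_id AND t1.cat = t2.cat.
- t1[0] cust_id=5, cat=HP → no match; kept with NULLs on the t2 side.
- t1[1] cust_id=5, cat=UI → no match; kept with NULLs on the t2 side.
- t1[2] cust_id=1, cat=UI → no match; kept with NULLs on the t2 side.
- t1[3] cust_id=5, cat=HP → no match; kept with NULLs on the t2 side.
- t1[4] cust_id=2, cat=HP → no match; kept with NULLs on the t2 side.
- t1[5] cust_id=9, cat=UI → no match; kept with NULLs on the t2 side.
- t1[6] cust_id=7, cat=OC → 1 match(es) in t2 → 1 row(s).
- plus 7 unmatched t2 row(s), each kept with NULL t1 columns.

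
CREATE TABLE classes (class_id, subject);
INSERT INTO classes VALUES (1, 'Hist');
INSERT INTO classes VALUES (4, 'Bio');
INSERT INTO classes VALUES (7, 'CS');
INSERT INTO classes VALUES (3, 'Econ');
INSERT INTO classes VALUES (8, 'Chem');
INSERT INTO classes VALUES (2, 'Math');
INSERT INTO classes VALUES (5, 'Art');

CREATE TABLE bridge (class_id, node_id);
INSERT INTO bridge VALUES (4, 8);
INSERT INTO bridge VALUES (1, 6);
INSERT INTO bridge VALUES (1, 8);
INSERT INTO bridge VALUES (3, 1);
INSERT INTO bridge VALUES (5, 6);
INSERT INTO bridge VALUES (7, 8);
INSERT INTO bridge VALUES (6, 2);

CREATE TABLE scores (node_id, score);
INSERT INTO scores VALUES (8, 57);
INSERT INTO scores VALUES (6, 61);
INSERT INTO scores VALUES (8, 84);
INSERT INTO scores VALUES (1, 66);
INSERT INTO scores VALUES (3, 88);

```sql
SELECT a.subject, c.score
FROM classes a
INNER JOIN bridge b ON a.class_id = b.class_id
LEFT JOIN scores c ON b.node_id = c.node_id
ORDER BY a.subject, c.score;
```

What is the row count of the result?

Joins associate left-to-right: classes INNER JOIN bridge on class_id gives 6 intermediate row(s).
Then LEFT JOIN `scores c` on node_id: each of those 6 rows is kept; rows whose b.node_id has no match in c get NULL for c's columns.
Result: 9 row(s).

9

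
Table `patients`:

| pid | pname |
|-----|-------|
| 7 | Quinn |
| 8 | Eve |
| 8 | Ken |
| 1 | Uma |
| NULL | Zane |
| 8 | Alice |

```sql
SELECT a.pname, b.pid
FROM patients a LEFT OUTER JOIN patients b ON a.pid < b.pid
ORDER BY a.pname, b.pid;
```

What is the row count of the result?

11

LEFT JOIN keeps every row from `patients a`; unmatched rows get NULL for `patients b`'s columns.
Matching on a.pid < b.pid. A NULL in a compared column never satisfies the condition.
Matched pairs: 7; unmatched a rows kept: 4.
Total: 7 matched + 4 padded = 11 rows.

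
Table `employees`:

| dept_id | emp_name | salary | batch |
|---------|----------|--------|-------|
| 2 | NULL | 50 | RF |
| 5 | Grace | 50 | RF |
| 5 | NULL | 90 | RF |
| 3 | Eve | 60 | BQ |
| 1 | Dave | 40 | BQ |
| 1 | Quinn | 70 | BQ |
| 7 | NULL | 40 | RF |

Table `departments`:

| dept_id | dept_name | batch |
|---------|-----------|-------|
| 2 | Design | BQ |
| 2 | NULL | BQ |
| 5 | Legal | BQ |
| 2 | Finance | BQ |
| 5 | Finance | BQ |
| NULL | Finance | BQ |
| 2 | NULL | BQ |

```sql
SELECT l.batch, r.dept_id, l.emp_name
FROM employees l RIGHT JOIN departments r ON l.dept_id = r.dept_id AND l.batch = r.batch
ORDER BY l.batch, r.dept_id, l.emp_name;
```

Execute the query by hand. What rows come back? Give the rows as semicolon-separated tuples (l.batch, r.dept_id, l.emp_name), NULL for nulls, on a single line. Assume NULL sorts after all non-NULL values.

RIGHT JOIN keeps every row from `departments`; unmatched rows get NULL for `employees`'s columns.
Matching on l.dept_id = r.dept_id AND l.batch = r.batch. A NULL in a compared column never satisfies the condition.
- l row (dept_id=2, batch=RF): no match.
- l row (dept_id=5, batch=RF): no match.
- l row (dept_id=5, batch=RF): no match.
- l row (dept_id=3, batch=BQ): no match.
- l row (dept_id=1, batch=BQ): no match.
- l row (dept_id=1, batch=BQ): no match.
- l row (dept_id=7, batch=RF): no match.
- 7 row(s) from r found no l partner → padded with NULL.
After projecting and ordering:
l.batch | r.dept_id | l.emp_name
NULL | 2 | NULL
NULL | 2 | NULL
NULL | 2 | NULL
NULL | 2 | NULL
NULL | 5 | NULL
NULL | 5 | NULL
NULL | NULL | NULL

(NULL, 2, NULL); (NULL, 2, NULL); (NULL, 2, NULL); (NULL, 2, NULL); (NULL, 5, NULL); (NULL, 5, NULL); (NULL, NULL, NULL)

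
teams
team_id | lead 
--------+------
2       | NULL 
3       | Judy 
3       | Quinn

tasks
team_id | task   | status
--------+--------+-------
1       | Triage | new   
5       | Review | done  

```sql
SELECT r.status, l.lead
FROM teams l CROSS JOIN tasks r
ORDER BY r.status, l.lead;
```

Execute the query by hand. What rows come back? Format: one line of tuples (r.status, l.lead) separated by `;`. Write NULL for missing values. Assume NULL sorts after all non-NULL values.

CROSS JOIN pairs every row of `teams` with every row of `tasks`: 3 × 2 = 6 rows.

(done, Judy); (done, Quinn); (done, NULL); (new, Judy); (new, Quinn); (new, NULL)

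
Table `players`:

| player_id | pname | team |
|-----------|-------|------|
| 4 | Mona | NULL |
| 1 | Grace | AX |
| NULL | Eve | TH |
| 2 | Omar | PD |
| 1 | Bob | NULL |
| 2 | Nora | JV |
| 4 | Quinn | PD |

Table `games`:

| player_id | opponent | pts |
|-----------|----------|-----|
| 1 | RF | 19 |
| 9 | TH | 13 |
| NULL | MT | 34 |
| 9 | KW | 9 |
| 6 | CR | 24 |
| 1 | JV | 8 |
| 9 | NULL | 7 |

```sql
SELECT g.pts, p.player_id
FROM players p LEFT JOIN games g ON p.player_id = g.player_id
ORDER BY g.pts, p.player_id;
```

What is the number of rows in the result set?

9

LEFT JOIN keeps every row from `players`; unmatched rows get NULL for `games`'s columns.
Matching on p.player_id = g.player_id. A NULL in a compared column never satisfies the condition.
Matched pairs: 4; unmatched p rows kept: 5.
Total: 4 matched + 5 padded = 9 rows.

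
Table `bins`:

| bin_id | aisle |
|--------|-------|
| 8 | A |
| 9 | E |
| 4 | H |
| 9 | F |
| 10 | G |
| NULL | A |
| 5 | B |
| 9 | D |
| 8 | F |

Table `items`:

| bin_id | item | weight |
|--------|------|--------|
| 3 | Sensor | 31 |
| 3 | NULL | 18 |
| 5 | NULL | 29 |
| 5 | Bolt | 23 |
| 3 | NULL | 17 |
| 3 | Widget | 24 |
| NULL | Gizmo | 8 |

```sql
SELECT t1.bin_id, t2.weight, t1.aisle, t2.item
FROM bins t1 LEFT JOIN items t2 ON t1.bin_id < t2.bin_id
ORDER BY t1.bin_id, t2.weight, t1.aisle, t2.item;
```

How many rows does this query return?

10

LEFT JOIN keeps every row from `bins`; unmatched rows get NULL for `items`'s columns.
Matching on t1.bin_id < t2.bin_id. A NULL in a compared column never satisfies the condition.
- t1 row (bin_id=8): no match → kept, t2 columns NULL.
- t1 row (bin_id=9): no match → kept, t2 columns NULL.
- t1 row (bin_id=4): matches 2 t2 row(s) → 2 output row(s).
- t1 row (bin_id=9): no match → kept, t2 columns NULL.
- t1 row (bin_id=10): no match → kept, t2 columns NULL.
- t1 row (bin_id=NULL): no match → kept, t2 columns NULL.
- t1 row (bin_id=5): no match → kept, t2 columns NULL.
- t1 row (bin_id=9): no match → kept, t2 columns NULL.
- t1 row (bin_id=8): no match → kept, t2 columns NULL.
Total: 2 matched + 8 padded = 10 rows.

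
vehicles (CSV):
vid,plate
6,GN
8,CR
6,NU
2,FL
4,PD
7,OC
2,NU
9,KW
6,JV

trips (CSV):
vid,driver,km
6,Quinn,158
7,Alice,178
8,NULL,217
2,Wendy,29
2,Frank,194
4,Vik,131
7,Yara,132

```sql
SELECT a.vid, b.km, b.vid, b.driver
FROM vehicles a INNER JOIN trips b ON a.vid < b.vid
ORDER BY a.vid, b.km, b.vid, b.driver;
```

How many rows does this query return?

24

INNER JOIN keeps only pairs where the ON condition holds.
Matching on a.vid < b.vid.
Matched pairs: 24.
Total: 24 rows.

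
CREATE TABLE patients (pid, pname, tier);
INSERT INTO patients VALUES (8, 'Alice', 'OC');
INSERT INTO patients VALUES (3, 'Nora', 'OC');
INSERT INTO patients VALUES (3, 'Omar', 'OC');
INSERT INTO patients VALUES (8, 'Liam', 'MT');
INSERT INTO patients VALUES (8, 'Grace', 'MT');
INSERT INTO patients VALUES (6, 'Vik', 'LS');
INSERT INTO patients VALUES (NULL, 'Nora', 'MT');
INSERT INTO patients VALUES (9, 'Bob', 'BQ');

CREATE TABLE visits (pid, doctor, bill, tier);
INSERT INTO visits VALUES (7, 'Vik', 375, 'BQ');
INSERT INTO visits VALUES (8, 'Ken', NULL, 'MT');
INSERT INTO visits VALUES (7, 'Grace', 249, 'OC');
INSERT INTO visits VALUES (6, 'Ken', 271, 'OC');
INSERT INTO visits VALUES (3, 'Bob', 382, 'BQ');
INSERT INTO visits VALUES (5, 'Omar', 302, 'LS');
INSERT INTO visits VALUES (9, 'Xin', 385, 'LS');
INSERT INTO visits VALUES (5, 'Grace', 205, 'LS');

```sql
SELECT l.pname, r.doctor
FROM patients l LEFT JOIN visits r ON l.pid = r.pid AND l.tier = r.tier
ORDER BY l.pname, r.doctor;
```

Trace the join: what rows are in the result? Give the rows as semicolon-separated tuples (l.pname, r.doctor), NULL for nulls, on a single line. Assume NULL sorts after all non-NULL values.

LEFT JOIN keeps every row from `patients`; unmatched rows get NULL for `visits`'s columns.
Matching on l.pid = r.pid AND l.tier = r.tier. A NULL in a compared column never satisfies the condition.
- pid=8, tier=OC: no r row matches, row kept with r columns NULL.
- pid=3, tier=OC: no r row matches, row kept with r columns NULL.
- pid=3, tier=OC: no r row matches, row kept with r columns NULL.
- pid=8, tier=MT: 1 matching r row(s), so 1 row(s) emitted.
- pid=8, tier=MT: 1 matching r row(s), so 1 row(s) emitted.
- pid=6, tier=LS: no r row matches, row kept with r columns NULL.
- pid=NULL, tier=MT: no r row matches, row kept with r columns NULL.
- pid=9, tier=BQ: no r row matches, row kept with r columns NULL.
After projecting and ordering:
l.pname | r.doctor
Alice | NULL
Bob | NULL
Grace | Ken
Liam | Ken
Nora | NULL
Nora | NULL
Omar | NULL
Vik | NULL

(Alice, NULL); (Bob, NULL); (Grace, Ken); (Liam, Ken); (Nora, NULL); (Nora, NULL); (Omar, NULL); (Vik, NULL)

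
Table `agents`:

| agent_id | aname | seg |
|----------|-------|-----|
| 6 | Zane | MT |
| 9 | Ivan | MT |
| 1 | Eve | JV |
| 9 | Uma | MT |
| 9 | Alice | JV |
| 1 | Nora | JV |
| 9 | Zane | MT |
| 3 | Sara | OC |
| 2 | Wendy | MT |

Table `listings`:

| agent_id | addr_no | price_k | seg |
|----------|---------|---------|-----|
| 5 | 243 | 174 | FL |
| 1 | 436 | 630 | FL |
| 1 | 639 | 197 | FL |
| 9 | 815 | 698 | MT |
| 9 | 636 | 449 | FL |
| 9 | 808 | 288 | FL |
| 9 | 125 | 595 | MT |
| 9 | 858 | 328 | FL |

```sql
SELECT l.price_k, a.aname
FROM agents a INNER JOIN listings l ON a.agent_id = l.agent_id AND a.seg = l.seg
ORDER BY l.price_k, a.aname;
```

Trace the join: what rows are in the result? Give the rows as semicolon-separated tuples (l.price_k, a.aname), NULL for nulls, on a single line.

INNER JOIN keeps only pairs where the ON condition holds.
Matching on a.agent_id = l.agent_id AND a.seg = l.seg.
- a row (agent_id=6, seg=MT): no match → dropped.
- a row (agent_id=9, seg=MT): matches 2 l row(s) → 2 output row(s).
- a row (agent_id=1, seg=JV): no match → dropped.
- a row (agent_id=9, seg=MT): matches 2 l row(s) → 2 output row(s).
- a row (agent_id=9, seg=JV): no match → dropped.
- a row (agent_id=1, seg=JV): no match → dropped.
- a row (agent_id=9, seg=MT): matches 2 l row(s) → 2 output row(s).
- a row (agent_id=3, seg=OC): no match → dropped.
- a row (agent_id=2, seg=MT): no match → dropped.
After projecting and ordering:
l.price_k | a.aname
595 | Ivan
595 | Uma
595 | Zane
698 | Ivan
698 | Uma
698 | Zane

(595, Ivan); (595, Uma); (595, Zane); (698, Ivan); (698, Uma); (698, Zane)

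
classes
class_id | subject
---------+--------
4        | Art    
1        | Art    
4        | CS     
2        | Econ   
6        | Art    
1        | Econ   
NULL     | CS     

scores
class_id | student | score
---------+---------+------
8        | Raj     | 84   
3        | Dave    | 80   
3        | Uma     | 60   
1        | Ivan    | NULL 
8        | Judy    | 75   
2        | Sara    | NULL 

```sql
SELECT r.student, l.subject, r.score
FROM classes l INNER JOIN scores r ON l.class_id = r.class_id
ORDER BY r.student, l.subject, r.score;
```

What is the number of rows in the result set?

INNER JOIN keeps only pairs where the ON condition holds.
Matching on l.class_id = r.class_id. A NULL in a compared column never satisfies the condition.
Matched pairs: 3.
Total: 3 rows.

3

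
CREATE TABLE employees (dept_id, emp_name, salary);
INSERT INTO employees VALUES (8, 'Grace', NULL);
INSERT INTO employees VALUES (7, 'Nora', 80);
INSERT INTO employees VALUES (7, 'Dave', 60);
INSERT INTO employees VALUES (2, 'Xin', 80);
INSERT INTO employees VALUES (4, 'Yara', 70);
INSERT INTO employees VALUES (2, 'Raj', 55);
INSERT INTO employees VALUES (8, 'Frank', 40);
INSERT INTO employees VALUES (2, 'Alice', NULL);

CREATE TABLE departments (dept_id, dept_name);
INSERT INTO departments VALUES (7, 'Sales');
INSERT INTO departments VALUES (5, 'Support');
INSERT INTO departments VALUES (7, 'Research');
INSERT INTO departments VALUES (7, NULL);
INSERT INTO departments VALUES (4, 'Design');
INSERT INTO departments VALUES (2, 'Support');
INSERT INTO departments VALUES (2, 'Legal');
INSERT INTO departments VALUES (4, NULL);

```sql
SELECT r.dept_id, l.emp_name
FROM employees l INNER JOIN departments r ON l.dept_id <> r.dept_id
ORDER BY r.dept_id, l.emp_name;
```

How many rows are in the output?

INNER JOIN keeps only pairs where the ON condition holds.
Matching on l.dept_id <> r.dept_id.
- l[0] dept_id=8 → 8 match(es) in r → 8 row(s).
- l[1] dept_id=7 → 5 match(es) in r → 5 row(s).
- l[2] dept_id=7 → 5 match(es) in r → 5 row(s).
- l[3] dept_id=2 → 6 match(es) in r → 6 row(s).
- l[4] dept_id=4 → 6 match(es) in r → 6 row(s).
- l[5] dept_id=2 → 6 match(es) in r → 6 row(s).
- l[6] dept_id=8 → 8 match(es) in r → 8 row(s).
- l[7] dept_id=2 → 6 match(es) in r → 6 row(s).
Total: 50 rows.

50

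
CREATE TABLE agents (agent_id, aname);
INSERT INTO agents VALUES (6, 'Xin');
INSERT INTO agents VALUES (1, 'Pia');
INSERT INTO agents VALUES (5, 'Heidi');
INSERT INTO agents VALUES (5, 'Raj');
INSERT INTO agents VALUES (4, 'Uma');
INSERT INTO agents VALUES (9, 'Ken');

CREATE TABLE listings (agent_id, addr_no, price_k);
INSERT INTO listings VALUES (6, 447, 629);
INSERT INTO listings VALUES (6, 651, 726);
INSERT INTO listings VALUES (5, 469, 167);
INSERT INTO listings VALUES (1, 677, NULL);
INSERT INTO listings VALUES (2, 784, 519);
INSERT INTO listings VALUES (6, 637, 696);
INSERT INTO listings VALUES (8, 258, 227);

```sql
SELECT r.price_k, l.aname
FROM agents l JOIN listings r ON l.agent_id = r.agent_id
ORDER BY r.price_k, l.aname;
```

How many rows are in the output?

6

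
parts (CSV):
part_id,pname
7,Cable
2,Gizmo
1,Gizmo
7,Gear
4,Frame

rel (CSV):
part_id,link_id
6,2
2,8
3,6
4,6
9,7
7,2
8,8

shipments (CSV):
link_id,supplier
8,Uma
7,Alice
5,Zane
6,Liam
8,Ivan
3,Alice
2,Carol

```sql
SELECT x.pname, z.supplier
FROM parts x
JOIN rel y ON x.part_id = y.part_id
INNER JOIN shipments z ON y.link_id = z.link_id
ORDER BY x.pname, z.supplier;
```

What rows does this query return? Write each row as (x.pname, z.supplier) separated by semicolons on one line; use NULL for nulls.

(Cable, Carol); (Frame, Liam); (Gear, Carol); (Gizmo, Ivan); (Gizmo, Uma)

Evaluate left to right. First `parts x INNER JOIN rel y` on part_id: 4 row(s).
Then INNER JOIN `shipments z` on link_id: keep only rows whose y.link_id appears in z.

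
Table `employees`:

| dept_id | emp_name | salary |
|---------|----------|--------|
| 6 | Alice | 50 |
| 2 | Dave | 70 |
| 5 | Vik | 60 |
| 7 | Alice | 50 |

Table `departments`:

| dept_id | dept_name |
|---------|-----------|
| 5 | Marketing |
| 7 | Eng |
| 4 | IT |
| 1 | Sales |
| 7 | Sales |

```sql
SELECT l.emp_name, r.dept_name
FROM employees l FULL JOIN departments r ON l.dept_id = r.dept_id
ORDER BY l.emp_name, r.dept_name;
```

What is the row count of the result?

FULL OUTER JOIN keeps every row from both sides; unmatched rows get NULL for the other side's columns.
Matching on l.dept_id = r.dept_id.
Matched pairs: 3; unmatched l rows kept: 2; unmatched r rows kept: 2.
Total: 3 matched + 4 padded = 7 rows.

7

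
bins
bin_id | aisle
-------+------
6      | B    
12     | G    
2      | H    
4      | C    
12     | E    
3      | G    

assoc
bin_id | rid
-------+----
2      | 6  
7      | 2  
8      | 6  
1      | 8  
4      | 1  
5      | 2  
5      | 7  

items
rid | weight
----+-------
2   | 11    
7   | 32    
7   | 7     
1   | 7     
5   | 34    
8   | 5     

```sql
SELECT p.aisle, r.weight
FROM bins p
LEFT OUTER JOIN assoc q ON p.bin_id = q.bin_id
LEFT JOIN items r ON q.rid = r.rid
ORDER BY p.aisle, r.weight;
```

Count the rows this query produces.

Evaluate left to right. First `bins p LEFT JOIN assoc q` on bin_id: 6 row(s).
Then LEFT JOIN `items r` on rid: each of those 6 rows is kept; rows whose q.rid has no match in r get NULL for r's columns.
Result: 6 row(s).

6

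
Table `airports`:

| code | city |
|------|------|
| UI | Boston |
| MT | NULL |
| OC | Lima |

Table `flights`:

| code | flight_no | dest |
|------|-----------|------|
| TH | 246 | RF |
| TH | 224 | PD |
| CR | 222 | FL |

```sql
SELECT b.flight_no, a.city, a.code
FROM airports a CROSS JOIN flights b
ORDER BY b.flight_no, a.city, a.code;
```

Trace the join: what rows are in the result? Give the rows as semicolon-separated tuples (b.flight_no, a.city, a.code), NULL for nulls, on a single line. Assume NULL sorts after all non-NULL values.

CROSS JOIN pairs every row of `airports` with every row of `flights`: 3 × 3 = 9 rows.

(222, Boston, UI); (222, Lima, OC); (222, NULL, MT); (224, Boston, UI); (224, Lima, OC); (224, NULL, MT); (246, Boston, UI); (246, Lima, OC); (246, NULL, MT)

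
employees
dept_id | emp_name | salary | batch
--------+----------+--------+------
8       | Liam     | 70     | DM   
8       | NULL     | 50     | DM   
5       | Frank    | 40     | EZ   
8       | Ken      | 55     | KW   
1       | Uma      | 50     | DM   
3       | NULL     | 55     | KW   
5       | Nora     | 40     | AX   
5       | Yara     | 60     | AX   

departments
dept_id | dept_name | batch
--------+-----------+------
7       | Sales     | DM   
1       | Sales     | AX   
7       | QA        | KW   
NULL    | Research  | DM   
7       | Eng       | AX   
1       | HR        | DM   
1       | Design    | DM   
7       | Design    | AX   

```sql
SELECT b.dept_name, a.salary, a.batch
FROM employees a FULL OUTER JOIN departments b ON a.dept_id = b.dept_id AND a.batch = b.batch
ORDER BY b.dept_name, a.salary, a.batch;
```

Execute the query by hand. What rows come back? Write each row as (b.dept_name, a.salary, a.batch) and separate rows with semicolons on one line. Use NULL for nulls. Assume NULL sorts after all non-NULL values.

FULL OUTER JOIN keeps every row from both sides; unmatched rows get NULL for the other side's columns.
Matching on a.dept_id = b.dept_id AND a.batch = b.batch. A NULL in a compared column never satisfies the condition.
- dept_id=8, batch=DM: no b row matches, row kept with b columns NULL.
- dept_id=8, batch=DM: no b row matches, row kept with b columns NULL.
- dept_id=5, batch=EZ: no b row matches, row kept with b columns NULL.
- dept_id=8, batch=KW: no b row matches, row kept with b columns NULL.
- dept_id=1, batch=DM: 2 matching b row(s), so 2 row(s) emitted.
- dept_id=3, batch=KW: no b row matches, row kept with b columns NULL.
- dept_id=5, batch=AX: no b row matches, row kept with b columns NULL.
- dept_id=5, batch=AX: no b row matches, row kept with b columns NULL.
- 6 b row(s) had no a match → kept, a columns NULL.

(Design, 50, DM); (Design, NULL, NULL); (Eng, NULL, NULL); (HR, 50, DM); (QA, NULL, NULL); (Research, NULL, NULL); (Sales, NULL, NULL); (Sales, NULL, NULL); (NULL, 40, AX); (NULL, 40, EZ); (NULL, 50, DM); (NULL, 55, KW); (NULL, 55, KW); (NULL, 60, AX); (NULL, 70, DM)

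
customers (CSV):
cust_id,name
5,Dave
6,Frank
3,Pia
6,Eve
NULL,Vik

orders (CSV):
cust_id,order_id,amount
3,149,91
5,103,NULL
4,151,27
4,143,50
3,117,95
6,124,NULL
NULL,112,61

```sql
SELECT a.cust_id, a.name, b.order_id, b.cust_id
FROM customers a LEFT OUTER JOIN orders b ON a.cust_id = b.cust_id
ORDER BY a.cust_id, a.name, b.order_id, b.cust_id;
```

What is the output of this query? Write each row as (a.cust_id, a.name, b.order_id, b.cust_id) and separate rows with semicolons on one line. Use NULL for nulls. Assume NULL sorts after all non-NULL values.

LEFT JOIN keeps every row from `customers`; unmatched rows get NULL for `orders`'s columns.
Matching on a.cust_id = b.cust_id. A NULL in a compared column never satisfies the condition.
- cust_id=5: 1 matching b row(s), so 1 row(s) emitted.
- cust_id=6: 1 matching b row(s), so 1 row(s) emitted.
- cust_id=3: 2 matching b row(s), so 2 row(s) emitted.
- cust_id=6: 1 matching b row(s), so 1 row(s) emitted.
- cust_id=NULL: no b row matches, row kept with b columns NULL.
After projecting and ordering:
a.cust_id | a.name | b.order_id | b.cust_id
3 | Pia | 117 | 3
3 | Pia | 149 | 3
5 | Dave | 103 | 5
6 | Eve | 124 | 6
6 | Frank | 124 | 6
NULL | Vik | NULL | NULL

(3, Pia, 117, 3); (3, Pia, 149, 3); (5, Dave, 103, 5); (6, Eve, 124, 6); (6, Frank, 124, 6); (NULL, Vik, NULL, NULL)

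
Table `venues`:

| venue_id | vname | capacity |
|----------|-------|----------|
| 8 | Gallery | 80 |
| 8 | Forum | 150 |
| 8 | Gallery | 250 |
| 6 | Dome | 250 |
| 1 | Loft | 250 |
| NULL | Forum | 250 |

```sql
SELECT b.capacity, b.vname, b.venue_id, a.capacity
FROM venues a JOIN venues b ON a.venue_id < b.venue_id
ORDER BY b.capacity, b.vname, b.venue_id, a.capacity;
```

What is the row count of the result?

7

INNER JOIN keeps only pairs where the ON condition holds.
Matching on a.venue_id < b.venue_id. A NULL in a compared column never satisfies the condition.
Matched pairs: 7.
Total: 7 rows.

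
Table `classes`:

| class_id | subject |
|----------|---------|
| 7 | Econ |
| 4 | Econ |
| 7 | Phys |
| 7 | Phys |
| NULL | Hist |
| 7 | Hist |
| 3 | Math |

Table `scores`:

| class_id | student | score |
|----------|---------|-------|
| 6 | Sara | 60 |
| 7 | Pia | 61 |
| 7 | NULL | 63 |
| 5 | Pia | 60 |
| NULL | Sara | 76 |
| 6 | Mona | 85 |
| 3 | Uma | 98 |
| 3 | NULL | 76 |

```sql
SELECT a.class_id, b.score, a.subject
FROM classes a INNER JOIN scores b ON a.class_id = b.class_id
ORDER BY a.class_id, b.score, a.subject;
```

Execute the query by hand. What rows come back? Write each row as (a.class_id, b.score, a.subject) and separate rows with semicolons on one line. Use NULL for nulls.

INNER JOIN keeps only pairs where the ON condition holds.
Matching on a.class_id = b.class_id. A NULL in a compared column never satisfies the condition.
- a (class_id=7) pairs with 2 row(s) of b.
- a (class_id=4) has no partner → excluded.
- a (class_id=7) pairs with 2 row(s) of b.
- a (class_id=7) pairs with 2 row(s) of b.
- a (class_id=NULL) has no partner → excluded.
- a (class_id=7) pairs with 2 row(s) of b.
- a (class_id=3) pairs with 2 row(s) of b.
After projecting and ordering:
a.class_id | b.score | a.subject
3 | 76 | Math
3 | 98 | Math
7 | 61 | Econ
7 | 61 | Hist
7 | 61 | Phys
7 | 61 | Phys
7 | 63 | Econ
7 | 63 | Hist
7 | 63 | Phys
7 | 63 | Phys

(3, 76, Math); (3, 98, Math); (7, 61, Econ); (7, 61, Hist); (7, 61, Phys); (7, 61, Phys); (7, 63, Econ); (7, 63, Hist); (7, 63, Phys); (7, 63, Phys)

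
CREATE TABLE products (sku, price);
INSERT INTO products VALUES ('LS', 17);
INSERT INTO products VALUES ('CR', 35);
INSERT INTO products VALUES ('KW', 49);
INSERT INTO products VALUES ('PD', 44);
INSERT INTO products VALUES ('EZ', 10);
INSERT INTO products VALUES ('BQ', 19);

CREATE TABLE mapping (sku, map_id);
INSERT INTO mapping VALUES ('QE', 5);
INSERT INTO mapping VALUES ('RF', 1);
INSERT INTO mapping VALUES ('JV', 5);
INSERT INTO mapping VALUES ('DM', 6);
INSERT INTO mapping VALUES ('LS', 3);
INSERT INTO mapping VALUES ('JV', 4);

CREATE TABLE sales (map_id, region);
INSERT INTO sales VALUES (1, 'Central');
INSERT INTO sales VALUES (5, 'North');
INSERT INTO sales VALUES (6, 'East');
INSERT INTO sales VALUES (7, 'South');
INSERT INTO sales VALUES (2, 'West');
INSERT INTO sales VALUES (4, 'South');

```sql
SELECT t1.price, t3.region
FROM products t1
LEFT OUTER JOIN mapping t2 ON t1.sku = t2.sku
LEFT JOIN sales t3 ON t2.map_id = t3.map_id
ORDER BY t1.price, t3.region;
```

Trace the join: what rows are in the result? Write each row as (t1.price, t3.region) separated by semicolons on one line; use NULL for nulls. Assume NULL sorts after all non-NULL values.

(10, NULL); (17, NULL); (19, NULL); (35, NULL); (44, NULL); (49, NULL)

Joins associate left-to-right: products LEFT JOIN mapping on sku gives 6 intermediate row(s).
Then LEFT JOIN `sales t3` on map_id: each of those 6 rows is kept; rows whose t2.map_id has no match in t3 get NULL for t3's columns.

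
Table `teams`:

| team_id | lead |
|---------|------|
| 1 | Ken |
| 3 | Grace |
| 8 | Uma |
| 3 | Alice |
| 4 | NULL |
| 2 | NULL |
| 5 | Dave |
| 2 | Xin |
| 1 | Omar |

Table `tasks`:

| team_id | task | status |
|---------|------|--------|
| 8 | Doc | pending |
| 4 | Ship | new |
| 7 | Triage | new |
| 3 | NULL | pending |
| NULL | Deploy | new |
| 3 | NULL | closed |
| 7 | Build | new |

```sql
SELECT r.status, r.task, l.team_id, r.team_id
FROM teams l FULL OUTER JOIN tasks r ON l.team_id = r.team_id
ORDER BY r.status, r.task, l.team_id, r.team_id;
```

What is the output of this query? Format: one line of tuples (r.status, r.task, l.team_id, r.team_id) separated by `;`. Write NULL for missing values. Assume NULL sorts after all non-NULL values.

(closed, NULL, 3, 3); (closed, NULL, 3, 3); (new, Build, NULL, 7); (new, Deploy, NULL, NULL); (new, Ship, 4, 4); (new, Triage, NULL, 7); (pending, Doc, 8, 8); (pending, NULL, 3, 3); (pending, NULL, 3, 3); (NULL, NULL, 1, NULL); (NULL, NULL, 1, NULL); (NULL, NULL, 2, NULL); (NULL, NULL, 2, NULL); (NULL, NULL, 5, NULL)

FULL OUTER JOIN keeps every row from both sides; unmatched rows get NULL for the other side's columns.
Matching on l.team_id = r.team_id. A NULL in a compared column never satisfies the condition.
- l row (team_id=1): no match → kept, r columns NULL.
- l row (team_id=3): matches 2 r row(s) → 2 output row(s).
- l row (team_id=8): matches 1 r row(s) → 1 output row(s).
- l row (team_id=3): matches 2 r row(s) → 2 output row(s).
- l row (team_id=4): matches 1 r row(s) → 1 output row(s).
- l row (team_id=2): no match → kept, r columns NULL.
- l row (team_id=5): no match → kept, r columns NULL.
- l row (team_id=2): no match → kept, r columns NULL.
- l row (team_id=1): no match → kept, r columns NULL.
- 3 r row(s) had no l match → kept, l columns NULL.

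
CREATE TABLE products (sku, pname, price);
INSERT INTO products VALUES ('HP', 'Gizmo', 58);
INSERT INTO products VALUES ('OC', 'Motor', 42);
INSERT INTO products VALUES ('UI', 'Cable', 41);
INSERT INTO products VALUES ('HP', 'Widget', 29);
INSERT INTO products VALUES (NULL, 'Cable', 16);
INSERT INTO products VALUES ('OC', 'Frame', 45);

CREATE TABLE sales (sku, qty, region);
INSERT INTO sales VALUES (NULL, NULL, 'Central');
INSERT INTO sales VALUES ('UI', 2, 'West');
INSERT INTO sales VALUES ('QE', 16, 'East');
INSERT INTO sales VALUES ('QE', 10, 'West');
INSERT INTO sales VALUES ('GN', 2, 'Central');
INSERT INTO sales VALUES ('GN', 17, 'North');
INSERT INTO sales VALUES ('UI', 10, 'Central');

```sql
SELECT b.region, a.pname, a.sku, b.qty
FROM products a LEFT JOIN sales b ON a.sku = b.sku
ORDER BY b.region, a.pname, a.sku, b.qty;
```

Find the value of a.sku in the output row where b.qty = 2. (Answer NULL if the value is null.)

UI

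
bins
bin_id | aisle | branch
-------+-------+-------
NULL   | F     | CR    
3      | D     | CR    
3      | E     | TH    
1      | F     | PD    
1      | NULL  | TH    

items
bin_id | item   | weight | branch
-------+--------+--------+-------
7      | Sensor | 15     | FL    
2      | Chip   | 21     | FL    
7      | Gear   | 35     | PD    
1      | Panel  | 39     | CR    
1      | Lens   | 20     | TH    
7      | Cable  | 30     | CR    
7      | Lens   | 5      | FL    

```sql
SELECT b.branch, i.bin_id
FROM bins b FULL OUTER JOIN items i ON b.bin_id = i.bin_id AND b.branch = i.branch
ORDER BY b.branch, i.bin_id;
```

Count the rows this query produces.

11

FULL OUTER JOIN keeps every row from both sides; unmatched rows get NULL for the other side's columns.
Matching on b.bin_id = i.bin_id AND b.branch = i.branch. A NULL in a compared column never satisfies the condition.
Matched pairs: 1; unmatched b rows kept: 4; unmatched i rows kept: 6.
Total: 1 matched + 10 padded = 11 rows.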